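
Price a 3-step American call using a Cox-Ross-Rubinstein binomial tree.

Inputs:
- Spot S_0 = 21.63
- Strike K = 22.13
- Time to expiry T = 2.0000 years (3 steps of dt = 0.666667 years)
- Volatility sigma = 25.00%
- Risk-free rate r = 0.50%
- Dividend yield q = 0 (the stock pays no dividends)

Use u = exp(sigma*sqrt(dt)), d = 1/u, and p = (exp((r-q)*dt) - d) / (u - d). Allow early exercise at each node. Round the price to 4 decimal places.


Answer: Price = V(0,0) = 3.1648

Derivation:
dt = T/N = 0.666667
u = exp(sigma*sqrt(dt)) = 1.226450; d = 1/u = 0.815361
p = (exp((r-q)*dt) - d) / (u - d) = 0.457267
Discount per step: exp(-r*dt) = 0.996672
Stock lattice S(k, i) with i counting down-moves:
  k=0: S(0,0) = 21.6300
  k=1: S(1,0) = 26.5281; S(1,1) = 17.6363
  k=2: S(2,0) = 32.5354; S(2,1) = 21.6300; S(2,2) = 14.3799
  k=3: S(3,0) = 39.9031; S(3,1) = 26.5281; S(3,2) = 17.6363; S(3,3) = 11.7248
Terminal payoffs V(N, i) = max(S_T - K, 0):
  V(3,0) = 17.773086; V(3,1) = 4.398122; V(3,2) = 0.000000; V(3,3) = 0.000000
Backward induction: V(k, i) = exp(-r*dt) * [p * V(k+1, i) + (1-p) * V(k+1, i+1)]; then take max(V_cont, immediate exercise) for American.
  V(2,0) = exp(-r*dt) * [p*17.773086 + (1-p)*4.398122] = 10.479070; exercise = 10.405426; V(2,0) = max -> 10.479070
  V(2,1) = exp(-r*dt) * [p*4.398122 + (1-p)*0.000000] = 2.004426; exercise = 0.000000; V(2,1) = max -> 2.004426
  V(2,2) = exp(-r*dt) * [p*0.000000 + (1-p)*0.000000] = 0.000000; exercise = 0.000000; V(2,2) = max -> 0.000000
  V(1,0) = exp(-r*dt) * [p*10.479070 + (1-p)*2.004426] = 5.860039; exercise = 4.398122; V(1,0) = max -> 5.860039
  V(1,1) = exp(-r*dt) * [p*2.004426 + (1-p)*0.000000] = 0.913509; exercise = 0.000000; V(1,1) = max -> 0.913509
  V(0,0) = exp(-r*dt) * [p*5.860039 + (1-p)*0.913509] = 3.164829; exercise = 0.000000; V(0,0) = max -> 3.164829


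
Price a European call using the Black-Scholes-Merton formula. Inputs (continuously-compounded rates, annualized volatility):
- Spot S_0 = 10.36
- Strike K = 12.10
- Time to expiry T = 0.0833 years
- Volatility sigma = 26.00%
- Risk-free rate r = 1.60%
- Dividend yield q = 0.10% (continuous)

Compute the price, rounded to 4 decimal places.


d1 = (ln(S/K) + (r - q + 0.5*sigma^2) * T) / (sigma * sqrt(T)) = -2.01475378
d2 = d1 - sigma * sqrt(T) = -2.08979430
exp(-rT) = 0.99866809; exp(-qT) = 0.99991670
C = S_0 * exp(-qT) * N(d1) - K * exp(-rT) * N(d2)
N(d1) = 0.02196523; N(d2) = 0.01831814
C = 10.3600 * 0.99991670 * 0.02196523 - 12.1000 * 0.99866809 * 0.01831814 = 0.0062

Answer: Price = 0.0062


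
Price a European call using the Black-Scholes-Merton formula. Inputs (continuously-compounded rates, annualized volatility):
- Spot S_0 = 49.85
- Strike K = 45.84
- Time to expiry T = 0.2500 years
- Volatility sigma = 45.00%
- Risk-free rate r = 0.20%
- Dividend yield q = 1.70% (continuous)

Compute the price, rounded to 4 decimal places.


Answer: Price = 6.4527

Derivation:
d1 = (ln(S/K) + (r - q + 0.5*sigma^2) * T) / (sigma * sqrt(T)) = 0.46855077
d2 = d1 - sigma * sqrt(T) = 0.24355077
exp(-rT) = 0.99950012; exp(-qT) = 0.99575902
C = S_0 * exp(-qT) * N(d1) - K * exp(-rT) * N(d2)
N(d1) = 0.68030461; N(d2) = 0.59621062
C = 49.8500 * 0.99575902 * 0.68030461 - 45.8400 * 0.99950012 * 0.59621062 = 6.4527


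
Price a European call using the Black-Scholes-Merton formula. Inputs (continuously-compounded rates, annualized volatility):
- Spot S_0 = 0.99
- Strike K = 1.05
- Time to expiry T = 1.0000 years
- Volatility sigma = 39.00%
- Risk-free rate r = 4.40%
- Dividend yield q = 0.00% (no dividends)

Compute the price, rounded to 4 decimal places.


Answer: Price = 0.1469

Derivation:
d1 = (ln(S/K) + (r - q + 0.5*sigma^2) * T) / (sigma * sqrt(T)) = 0.15694744
d2 = d1 - sigma * sqrt(T) = -0.23305256
exp(-rT) = 0.95695396; exp(-qT) = 1.00000000
C = S_0 * exp(-qT) * N(d1) - K * exp(-rT) * N(d2)
N(d1) = 0.56235686; N(d2) = 0.40786029
C = 0.9900 * 1.00000000 * 0.56235686 - 1.0500 * 0.95695396 * 0.40786029 = 0.1469


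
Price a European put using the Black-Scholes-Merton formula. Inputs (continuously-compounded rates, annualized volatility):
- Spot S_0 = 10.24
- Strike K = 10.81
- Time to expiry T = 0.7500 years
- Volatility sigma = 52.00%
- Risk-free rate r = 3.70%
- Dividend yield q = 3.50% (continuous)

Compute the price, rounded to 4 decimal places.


Answer: Price = 2.1070

Derivation:
d1 = (ln(S/K) + (r - q + 0.5*sigma^2) * T) / (sigma * sqrt(T)) = 0.10820874
d2 = d1 - sigma * sqrt(T) = -0.34212447
exp(-rT) = 0.97263149; exp(-qT) = 0.97409154
P = K * exp(-rT) * N(-d2) - S_0 * exp(-qT) * N(-d1)
N(-d1) = 0.45691506; N(-d2) = 0.63387139
P = 10.8100 * 0.97263149 * 0.63387139 - 10.2400 * 0.97409154 * 0.45691506 = 2.1070


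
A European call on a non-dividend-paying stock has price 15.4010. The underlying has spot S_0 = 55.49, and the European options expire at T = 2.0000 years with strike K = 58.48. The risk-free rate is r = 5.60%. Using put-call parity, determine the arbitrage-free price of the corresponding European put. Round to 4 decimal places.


Answer: Put price = 12.1947

Derivation:
Put-call parity: C - P = S_0 * exp(-qT) - K * exp(-rT).
S_0 * exp(-qT) = 55.4900 * 1.00000000 = 55.49000000
K * exp(-rT) = 58.4800 * 0.89404426 = 52.28370818
P = C - S*exp(-qT) + K*exp(-rT)
P = 15.4010 - 55.49000000 + 52.28370818 = 12.1947


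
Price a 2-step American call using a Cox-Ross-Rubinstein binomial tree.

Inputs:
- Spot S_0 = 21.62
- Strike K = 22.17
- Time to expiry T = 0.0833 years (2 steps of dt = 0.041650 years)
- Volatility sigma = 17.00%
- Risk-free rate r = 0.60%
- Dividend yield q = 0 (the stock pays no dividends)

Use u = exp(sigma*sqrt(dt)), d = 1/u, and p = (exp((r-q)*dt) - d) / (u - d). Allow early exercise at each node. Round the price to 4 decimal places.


Answer: Price = V(0,0) = 0.2457

Derivation:
dt = T/N = 0.041650
u = exp(sigma*sqrt(dt)) = 1.035303; d = 1/u = 0.965901
p = (exp((r-q)*dt) - d) / (u - d) = 0.494929
Discount per step: exp(-r*dt) = 0.999750
Stock lattice S(k, i) with i counting down-moves:
  k=0: S(0,0) = 21.6200
  k=1: S(1,0) = 22.3833; S(1,1) = 20.8828
  k=2: S(2,0) = 23.1734; S(2,1) = 21.6200; S(2,2) = 20.1707
Terminal payoffs V(N, i) = max(S_T - K, 0):
  V(2,0) = 1.003448; V(2,1) = 0.000000; V(2,2) = 0.000000
Backward induction: V(k, i) = exp(-r*dt) * [p * V(k+1, i) + (1-p) * V(k+1, i+1)]; then take max(V_cont, immediate exercise) for American.
  V(1,0) = exp(-r*dt) * [p*1.003448 + (1-p)*0.000000] = 0.496511; exercise = 0.213251; V(1,0) = max -> 0.496511
  V(1,1) = exp(-r*dt) * [p*0.000000 + (1-p)*0.000000] = 0.000000; exercise = 0.000000; V(1,1) = max -> 0.000000
  V(0,0) = exp(-r*dt) * [p*0.496511 + (1-p)*0.000000] = 0.245676; exercise = 0.000000; V(0,0) = max -> 0.245676


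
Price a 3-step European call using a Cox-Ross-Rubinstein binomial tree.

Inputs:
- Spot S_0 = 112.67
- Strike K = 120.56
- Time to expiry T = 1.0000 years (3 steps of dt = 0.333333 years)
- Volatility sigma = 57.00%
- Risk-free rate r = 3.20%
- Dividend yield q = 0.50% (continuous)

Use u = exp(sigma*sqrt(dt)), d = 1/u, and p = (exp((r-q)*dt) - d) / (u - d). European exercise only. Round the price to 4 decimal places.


dt = T/N = 0.333333
u = exp(sigma*sqrt(dt)) = 1.389702; d = 1/u = 0.719579
p = (exp((r-q)*dt) - d) / (u - d) = 0.431953
Discount per step: exp(-r*dt) = 0.989390
Stock lattice S(k, i) with i counting down-moves:
  k=0: S(0,0) = 112.6700
  k=1: S(1,0) = 156.5778; S(1,1) = 81.0749
  k=2: S(2,0) = 217.5965; S(2,1) = 112.6700; S(2,2) = 58.3398
  k=3: S(3,0) = 302.3944; S(3,1) = 156.5778; S(3,2) = 81.0749; S(3,3) = 41.9800
Terminal payoffs V(N, i) = max(S_T - K, 0):
  V(3,0) = 181.834408; V(3,1) = 36.017774; V(3,2) = 0.000000; V(3,3) = 0.000000
Backward induction: V(k, i) = exp(-r*dt) * [p * V(k+1, i) + (1-p) * V(k+1, i+1)].
  V(2,0) = exp(-r*dt) * [p*181.834408 + (1-p)*36.017774] = 97.953295
  V(2,1) = exp(-r*dt) * [p*36.017774 + (1-p)*0.000000] = 15.392920
  V(2,2) = exp(-r*dt) * [p*0.000000 + (1-p)*0.000000] = 0.000000
  V(1,0) = exp(-r*dt) * [p*97.953295 + (1-p)*15.392920] = 50.513437
  V(1,1) = exp(-r*dt) * [p*15.392920 + (1-p)*0.000000] = 6.578474
  V(0,0) = exp(-r*dt) * [p*50.513437 + (1-p)*6.578474] = 25.285166

Answer: Price = V(0,0) = 25.2852


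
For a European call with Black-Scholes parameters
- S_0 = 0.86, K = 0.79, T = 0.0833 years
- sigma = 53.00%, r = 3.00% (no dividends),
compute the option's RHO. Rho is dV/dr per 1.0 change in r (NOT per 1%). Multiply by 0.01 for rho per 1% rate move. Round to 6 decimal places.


d1 = 0.6478376846; d2 = 0.4948704659
phi(d1) = 0.3234258620; exp(-qT) = 1.0000000000; exp(-rT) = 0.9975041199
N(d2) = 0.6896542202
Rho = K*T*exp(-rT)*N(d2) = 0.7900 * 0.0833 * 0.9975041199 * 0.6896542202 = 0.045271

Answer: Rho = 0.045271


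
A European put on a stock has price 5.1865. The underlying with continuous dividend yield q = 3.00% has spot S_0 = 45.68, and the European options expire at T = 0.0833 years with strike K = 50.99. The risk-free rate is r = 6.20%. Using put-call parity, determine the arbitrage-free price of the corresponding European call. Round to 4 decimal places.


Put-call parity: C - P = S_0 * exp(-qT) - K * exp(-rT).
S_0 * exp(-qT) = 45.6800 * 0.99750412 = 45.56598820
K * exp(-rT) = 50.9900 * 0.99484871 = 50.72733591
C = P + S*exp(-qT) - K*exp(-rT)
C = 5.1865 + 45.56598820 - 50.72733591 = 0.0252

Answer: Call price = 0.0252


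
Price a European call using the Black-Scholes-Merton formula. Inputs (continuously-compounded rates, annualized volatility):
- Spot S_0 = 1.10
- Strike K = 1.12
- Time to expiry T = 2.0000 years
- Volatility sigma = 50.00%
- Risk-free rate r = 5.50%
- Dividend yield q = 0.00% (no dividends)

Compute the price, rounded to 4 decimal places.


d1 = (ln(S/K) + (r - q + 0.5*sigma^2) * T) / (sigma * sqrt(T)) = 0.48363487
d2 = d1 - sigma * sqrt(T) = -0.22347191
exp(-rT) = 0.89583414; exp(-qT) = 1.00000000
C = S_0 * exp(-qT) * N(d1) - K * exp(-rT) * N(d2)
N(d1) = 0.68567749; N(d2) = 0.41158412
C = 1.1000 * 1.00000000 * 0.68567749 - 1.1200 * 0.89583414 * 0.41158412 = 0.3413

Answer: Price = 0.3413


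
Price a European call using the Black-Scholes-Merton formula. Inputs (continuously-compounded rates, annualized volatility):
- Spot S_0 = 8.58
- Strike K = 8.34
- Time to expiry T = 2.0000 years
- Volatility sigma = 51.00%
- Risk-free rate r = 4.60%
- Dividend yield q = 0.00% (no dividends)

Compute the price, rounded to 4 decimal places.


Answer: Price = 2.7961

Derivation:
d1 = (ln(S/K) + (r - q + 0.5*sigma^2) * T) / (sigma * sqrt(T)) = 0.52751649
d2 = d1 - sigma * sqrt(T) = -0.19373243
exp(-rT) = 0.91210515; exp(-qT) = 1.00000000
C = S_0 * exp(-qT) * N(d1) - K * exp(-rT) * N(d2)
N(d1) = 0.70108252; N(d2) = 0.42319270
C = 8.5800 * 1.00000000 * 0.70108252 - 8.3400 * 0.91210515 * 0.42319270 = 2.7961


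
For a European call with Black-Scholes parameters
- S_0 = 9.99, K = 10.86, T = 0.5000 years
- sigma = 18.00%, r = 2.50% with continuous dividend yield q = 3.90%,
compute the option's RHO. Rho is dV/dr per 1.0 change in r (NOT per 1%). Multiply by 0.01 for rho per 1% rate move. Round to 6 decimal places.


Answer: Rho = 1.175803

Derivation:
d1 = -0.6474090700; d2 = -0.7746882906
phi(d1) = 0.3235156513; exp(-qT) = 0.9806888952; exp(-rT) = 0.9875778005
N(d2) = 0.2192619359
Rho = K*T*exp(-rT)*N(d2) = 10.8600 * 0.5000 * 0.9875778005 * 0.2192619359 = 1.175803


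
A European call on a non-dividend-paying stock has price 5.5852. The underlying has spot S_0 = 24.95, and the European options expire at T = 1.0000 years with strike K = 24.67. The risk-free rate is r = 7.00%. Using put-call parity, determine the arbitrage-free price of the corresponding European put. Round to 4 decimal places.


Answer: Put price = 3.6374

Derivation:
Put-call parity: C - P = S_0 * exp(-qT) - K * exp(-rT).
S_0 * exp(-qT) = 24.9500 * 1.00000000 = 24.95000000
K * exp(-rT) = 24.6700 * 0.93239382 = 23.00215554
P = C - S*exp(-qT) + K*exp(-rT)
P = 5.5852 - 24.95000000 + 23.00215554 = 3.6374


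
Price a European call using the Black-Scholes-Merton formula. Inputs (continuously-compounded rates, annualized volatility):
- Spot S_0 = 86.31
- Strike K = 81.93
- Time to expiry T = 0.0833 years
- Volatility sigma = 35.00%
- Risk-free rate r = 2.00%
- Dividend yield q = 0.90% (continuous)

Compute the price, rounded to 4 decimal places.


Answer: Price = 6.0652

Derivation:
d1 = (ln(S/K) + (r - q + 0.5*sigma^2) * T) / (sigma * sqrt(T)) = 0.57514272
d2 = d1 - sigma * sqrt(T) = 0.47412663
exp(-rT) = 0.99833539; exp(-qT) = 0.99925058
C = S_0 * exp(-qT) * N(d1) - K * exp(-rT) * N(d2)
N(d1) = 0.71740261; N(d2) = 0.68229519
C = 86.3100 * 0.99925058 * 0.71740261 - 81.9300 * 0.99833539 * 0.68229519 = 6.0652


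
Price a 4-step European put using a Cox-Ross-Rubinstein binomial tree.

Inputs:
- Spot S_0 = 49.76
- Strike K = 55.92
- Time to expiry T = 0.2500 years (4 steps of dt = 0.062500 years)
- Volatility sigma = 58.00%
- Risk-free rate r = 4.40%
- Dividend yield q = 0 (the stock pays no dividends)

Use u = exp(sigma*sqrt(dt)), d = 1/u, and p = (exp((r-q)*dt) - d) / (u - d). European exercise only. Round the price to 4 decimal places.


Answer: Price = V(0,0) = 9.5208

Derivation:
dt = T/N = 0.062500
u = exp(sigma*sqrt(dt)) = 1.156040; d = 1/u = 0.865022
p = (exp((r-q)*dt) - d) / (u - d) = 0.473276
Discount per step: exp(-r*dt) = 0.997254
Stock lattice S(k, i) with i counting down-moves:
  k=0: S(0,0) = 49.7600
  k=1: S(1,0) = 57.5245; S(1,1) = 43.0435
  k=2: S(2,0) = 66.5006; S(2,1) = 49.7600; S(2,2) = 37.2336
  k=3: S(3,0) = 76.8774; S(3,1) = 57.5245; S(3,2) = 43.0435; S(3,3) = 32.2079
  k=4: S(4,0) = 88.8733; S(4,1) = 66.5006; S(4,2) = 49.7600; S(4,3) = 37.2336; S(4,4) = 27.8605
Terminal payoffs V(N, i) = max(K - S_T, 0):
  V(4,0) = 0.000000; V(4,1) = 0.000000; V(4,2) = 6.160000; V(4,3) = 18.686405; V(4,4) = 28.059457
Backward induction: V(k, i) = exp(-r*dt) * [p * V(k+1, i) + (1-p) * V(k+1, i+1)].
  V(3,0) = exp(-r*dt) * [p*0.000000 + (1-p)*0.000000] = 0.000000
  V(3,1) = exp(-r*dt) * [p*0.000000 + (1-p)*6.160000] = 3.235709
  V(3,2) = exp(-r*dt) * [p*6.160000 + (1-p)*18.686405] = 12.722922
  V(3,3) = exp(-r*dt) * [p*18.686405 + (1-p)*28.059457] = 23.558541
  V(2,0) = exp(-r*dt) * [p*0.000000 + (1-p)*3.235709] = 1.699645
  V(2,1) = exp(-r*dt) * [p*3.235709 + (1-p)*12.722922] = 8.210243
  V(2,2) = exp(-r*dt) * [p*12.722922 + (1-p)*23.558541] = 18.379689
  V(1,0) = exp(-r*dt) * [p*1.699645 + (1-p)*8.210243] = 5.114848
  V(1,1) = exp(-r*dt) * [p*8.210243 + (1-p)*18.379689] = 13.529477
  V(0,0) = exp(-r*dt) * [p*5.114848 + (1-p)*13.529477] = 9.520817


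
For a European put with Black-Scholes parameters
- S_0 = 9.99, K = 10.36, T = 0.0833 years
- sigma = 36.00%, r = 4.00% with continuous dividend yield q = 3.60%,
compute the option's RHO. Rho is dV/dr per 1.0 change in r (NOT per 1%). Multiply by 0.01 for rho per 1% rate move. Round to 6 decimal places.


Answer: Rho = -0.563347

Derivation:
d1 = -0.2948598390; d2 = -0.3987621007
phi(d1) = 0.3819713415; exp(-qT) = 0.9970056919; exp(-rT) = 0.9966735450
N(-d2) = 0.6549657475
Rho = -K*T*exp(-rT)*N(-d2) = -10.3600 * 0.0833 * 0.9966735450 * 0.6549657475 = -0.563347


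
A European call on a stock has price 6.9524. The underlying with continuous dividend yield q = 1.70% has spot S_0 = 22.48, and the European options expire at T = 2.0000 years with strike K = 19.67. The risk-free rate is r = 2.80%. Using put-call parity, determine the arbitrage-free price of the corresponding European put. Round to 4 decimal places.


Answer: Put price = 3.8226

Derivation:
Put-call parity: C - P = S_0 * exp(-qT) - K * exp(-rT).
S_0 * exp(-qT) = 22.4800 * 0.96657150 = 21.72852742
K * exp(-rT) = 19.6700 * 0.94553914 = 18.59875480
P = C - S*exp(-qT) + K*exp(-rT)
P = 6.9524 - 21.72852742 + 18.59875480 = 3.8226


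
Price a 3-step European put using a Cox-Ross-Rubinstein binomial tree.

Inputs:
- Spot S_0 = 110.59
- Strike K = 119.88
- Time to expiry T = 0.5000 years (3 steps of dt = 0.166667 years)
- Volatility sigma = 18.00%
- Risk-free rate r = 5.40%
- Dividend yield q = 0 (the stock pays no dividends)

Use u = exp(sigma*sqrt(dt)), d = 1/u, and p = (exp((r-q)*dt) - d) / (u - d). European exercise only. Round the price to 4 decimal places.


dt = T/N = 0.166667
u = exp(sigma*sqrt(dt)) = 1.076252; d = 1/u = 0.929150
p = (exp((r-q)*dt) - d) / (u - d) = 0.543095
Discount per step: exp(-r*dt) = 0.991040
Stock lattice S(k, i) with i counting down-moves:
  k=0: S(0,0) = 110.5900
  k=1: S(1,0) = 119.0227; S(1,1) = 102.7547
  k=2: S(2,0) = 128.0984; S(2,1) = 110.5900; S(2,2) = 95.4746
  k=3: S(3,0) = 137.8662; S(3,1) = 119.0227; S(3,2) = 102.7547; S(3,3) = 88.7103
Terminal payoffs V(N, i) = max(K - S_T, 0):
  V(3,0) = 0.000000; V(3,1) = 0.857285; V(3,2) = 17.125261; V(3,3) = 31.169737
Backward induction: V(k, i) = exp(-r*dt) * [p * V(k+1, i) + (1-p) * V(k+1, i+1)].
  V(2,0) = exp(-r*dt) * [p*0.000000 + (1-p)*0.857285] = 0.388188
  V(2,1) = exp(-r*dt) * [p*0.857285 + (1-p)*17.125261] = 8.215921
  V(2,2) = exp(-r*dt) * [p*17.125261 + (1-p)*31.169737] = 23.331317
  V(1,0) = exp(-r*dt) * [p*0.388188 + (1-p)*8.215921] = 3.929193
  V(1,1) = exp(-r*dt) * [p*8.215921 + (1-p)*23.331317] = 14.986725
  V(0,0) = exp(-r*dt) * [p*3.929193 + (1-p)*14.986725] = 8.900960

Answer: Price = V(0,0) = 8.9010


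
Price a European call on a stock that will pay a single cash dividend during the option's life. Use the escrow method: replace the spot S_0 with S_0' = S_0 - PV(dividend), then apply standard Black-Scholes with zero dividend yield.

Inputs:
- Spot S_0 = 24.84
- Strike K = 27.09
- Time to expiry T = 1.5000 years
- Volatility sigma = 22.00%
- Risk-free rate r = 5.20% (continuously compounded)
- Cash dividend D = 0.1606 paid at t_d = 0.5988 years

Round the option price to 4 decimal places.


Answer: Price = 2.4830

Derivation:
PV(D) = D * exp(-r * t_d) = 0.1606 * 0.96934218 = 0.15567635
S_0' = S_0 - PV(D) = 24.8400 - 0.15567635 = 24.68432365
d1 = (ln(S_0'/K) + (r + sigma^2/2)*T) / (sigma*sqrt(T)) = 0.07906551
d2 = d1 - sigma*sqrt(T) = -0.19037837
exp(-rT) = 0.92496443
N(d1) = 0.53150974; N(d2) = 0.42450632
C = S_0' * N(d1) - K * exp(-rT) * N(d2) = 24.68432365 * 0.53150974 - 27.0900 * 0.92496443 * 0.42450632 = 2.4830


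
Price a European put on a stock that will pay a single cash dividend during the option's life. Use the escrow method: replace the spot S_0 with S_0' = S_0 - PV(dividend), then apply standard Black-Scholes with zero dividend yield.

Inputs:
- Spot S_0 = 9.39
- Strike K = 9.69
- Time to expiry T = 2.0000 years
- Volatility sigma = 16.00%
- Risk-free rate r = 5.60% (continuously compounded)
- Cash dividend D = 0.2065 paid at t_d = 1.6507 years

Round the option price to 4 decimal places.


Answer: Price = 0.5637

Derivation:
PV(D) = D * exp(-r * t_d) = 0.2065 * 0.91170464 = 0.18826701
S_0' = S_0 - PV(D) = 9.3900 - 0.18826701 = 9.20173299
d1 = (ln(S_0'/K) + (r + sigma^2/2)*T) / (sigma*sqrt(T)) = 0.37961650
d2 = d1 - sigma*sqrt(T) = 0.15334233
exp(-rT) = 0.89404426
N(-d1) = 0.35211505; N(-d2) = 0.43906416
P = K * exp(-rT) * N(-d2) - S_0' * N(-d1) = 9.6900 * 0.89404426 * 0.43906416 - 9.20173299 * 0.35211505 = 0.5637


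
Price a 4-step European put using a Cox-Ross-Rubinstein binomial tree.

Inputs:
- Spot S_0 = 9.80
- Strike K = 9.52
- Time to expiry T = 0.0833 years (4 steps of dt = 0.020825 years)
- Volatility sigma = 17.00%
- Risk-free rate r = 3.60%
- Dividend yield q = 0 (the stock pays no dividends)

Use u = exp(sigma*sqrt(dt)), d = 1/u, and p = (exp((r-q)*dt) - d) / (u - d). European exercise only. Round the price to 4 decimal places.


Answer: Price = V(0,0) = 0.0822

Derivation:
dt = T/N = 0.020825
u = exp(sigma*sqrt(dt)) = 1.024836; d = 1/u = 0.975766
p = (exp((r-q)*dt) - d) / (u - d) = 0.509151
Discount per step: exp(-r*dt) = 0.999251
Stock lattice S(k, i) with i counting down-moves:
  k=0: S(0,0) = 9.8000
  k=1: S(1,0) = 10.0434; S(1,1) = 9.5625
  k=2: S(2,0) = 10.2928; S(2,1) = 9.8000; S(2,2) = 9.3308
  k=3: S(3,0) = 10.5485; S(3,1) = 10.0434; S(3,2) = 9.5625; S(3,3) = 9.1046
  k=4: S(4,0) = 10.8104; S(4,1) = 10.2928; S(4,2) = 9.8000; S(4,3) = 9.3308; S(4,4) = 8.8840
Terminal payoffs V(N, i) = max(K - S_T, 0):
  V(4,0) = 0.000000; V(4,1) = 0.000000; V(4,2) = 0.000000; V(4,3) = 0.189231; V(4,4) = 0.635995
Backward induction: V(k, i) = exp(-r*dt) * [p * V(k+1, i) + (1-p) * V(k+1, i+1)].
  V(3,0) = exp(-r*dt) * [p*0.000000 + (1-p)*0.000000] = 0.000000
  V(3,1) = exp(-r*dt) * [p*0.000000 + (1-p)*0.000000] = 0.000000
  V(3,2) = exp(-r*dt) * [p*0.000000 + (1-p)*0.189231] = 0.092814
  V(3,3) = exp(-r*dt) * [p*0.189231 + (1-p)*0.635995] = 0.408218
  V(2,0) = exp(-r*dt) * [p*0.000000 + (1-p)*0.000000] = 0.000000
  V(2,1) = exp(-r*dt) * [p*0.000000 + (1-p)*0.092814] = 0.045524
  V(2,2) = exp(-r*dt) * [p*0.092814 + (1-p)*0.408218] = 0.247444
  V(1,0) = exp(-r*dt) * [p*0.000000 + (1-p)*0.045524] = 0.022328
  V(1,1) = exp(-r*dt) * [p*0.045524 + (1-p)*0.247444] = 0.144528
  V(0,0) = exp(-r*dt) * [p*0.022328 + (1-p)*0.144528] = 0.082248


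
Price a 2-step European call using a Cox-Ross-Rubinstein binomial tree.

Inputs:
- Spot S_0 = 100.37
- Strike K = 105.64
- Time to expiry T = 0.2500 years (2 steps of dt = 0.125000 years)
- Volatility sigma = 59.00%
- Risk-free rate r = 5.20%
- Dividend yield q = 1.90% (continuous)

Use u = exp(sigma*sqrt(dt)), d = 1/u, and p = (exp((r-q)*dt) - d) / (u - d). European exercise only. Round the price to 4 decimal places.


dt = T/N = 0.125000
u = exp(sigma*sqrt(dt)) = 1.231948; d = 1/u = 0.811723
p = (exp((r-q)*dt) - d) / (u - d) = 0.457876
Discount per step: exp(-r*dt) = 0.993521
Stock lattice S(k, i) with i counting down-moves:
  k=0: S(0,0) = 100.3700
  k=1: S(1,0) = 123.6506; S(1,1) = 81.4726
  k=2: S(2,0) = 152.3311; S(2,1) = 100.3700; S(2,2) = 66.1332
Terminal payoffs V(N, i) = max(S_T - K, 0):
  V(2,0) = 46.691087; V(2,1) = 0.000000; V(2,2) = 0.000000
Backward induction: V(k, i) = exp(-r*dt) * [p * V(k+1, i) + (1-p) * V(k+1, i+1)].
  V(1,0) = exp(-r*dt) * [p*46.691087 + (1-p)*0.000000] = 21.240198
  V(1,1) = exp(-r*dt) * [p*0.000000 + (1-p)*0.000000] = 0.000000
  V(0,0) = exp(-r*dt) * [p*21.240198 + (1-p)*0.000000] = 9.662358

Answer: Price = V(0,0) = 9.6624


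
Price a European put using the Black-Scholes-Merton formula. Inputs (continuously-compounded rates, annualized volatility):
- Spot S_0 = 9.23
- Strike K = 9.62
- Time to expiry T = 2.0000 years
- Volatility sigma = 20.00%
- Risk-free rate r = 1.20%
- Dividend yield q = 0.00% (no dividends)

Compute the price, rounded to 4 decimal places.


Answer: Price = 1.1300

Derivation:
d1 = (ln(S/K) + (r - q + 0.5*sigma^2) * T) / (sigma * sqrt(T)) = 0.07995534
d2 = d1 - sigma * sqrt(T) = -0.20288738
exp(-rT) = 0.97628571; exp(-qT) = 1.00000000
P = K * exp(-rT) * N(-d2) - S_0 * exp(-qT) * N(-d1)
N(-d1) = 0.46813639; N(-d2) = 0.58038847
P = 9.6200 * 0.97628571 * 0.58038847 - 9.2300 * 1.00000000 * 0.46813639 = 1.1300


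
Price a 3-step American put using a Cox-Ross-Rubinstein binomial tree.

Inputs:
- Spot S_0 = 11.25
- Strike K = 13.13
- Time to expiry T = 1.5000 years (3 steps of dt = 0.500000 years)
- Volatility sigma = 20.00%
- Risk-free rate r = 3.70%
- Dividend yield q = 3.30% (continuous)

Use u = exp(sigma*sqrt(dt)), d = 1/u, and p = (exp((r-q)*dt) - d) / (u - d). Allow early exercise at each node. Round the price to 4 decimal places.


dt = T/N = 0.500000
u = exp(sigma*sqrt(dt)) = 1.151910; d = 1/u = 0.868123
p = (exp((r-q)*dt) - d) / (u - d) = 0.471758
Discount per step: exp(-r*dt) = 0.981670
Stock lattice S(k, i) with i counting down-moves:
  k=0: S(0,0) = 11.2500
  k=1: S(1,0) = 12.9590; S(1,1) = 9.7664
  k=2: S(2,0) = 14.9276; S(2,1) = 11.2500; S(2,2) = 8.4784
  k=3: S(3,0) = 17.1952; S(3,1) = 12.9590; S(3,2) = 9.7664; S(3,3) = 7.3603
Terminal payoffs V(N, i) = max(K - S_T, 0):
  V(3,0) = 0.000000; V(3,1) = 0.171014; V(3,2) = 3.363611; V(3,3) = 5.769675
Backward induction: V(k, i) = exp(-r*dt) * [p * V(k+1, i) + (1-p) * V(k+1, i+1)]; then take max(V_cont, immediate exercise) for American.
  V(2,0) = exp(-r*dt) * [p*0.000000 + (1-p)*0.171014] = 0.088681; exercise = 0.000000; V(2,0) = max -> 0.088681
  V(2,1) = exp(-r*dt) * [p*0.171014 + (1-p)*3.363611] = 1.823430; exercise = 1.880000; V(2,1) = max -> 1.880000
  V(2,2) = exp(-r*dt) * [p*3.363611 + (1-p)*5.769675] = 4.549643; exercise = 4.651569; V(2,2) = max -> 4.651569
  V(1,0) = exp(-r*dt) * [p*0.088681 + (1-p)*1.880000] = 1.015960; exercise = 0.171014; V(1,0) = max -> 1.015960
  V(1,1) = exp(-r*dt) * [p*1.880000 + (1-p)*4.651569] = 3.282763; exercise = 3.363611; V(1,1) = max -> 3.363611
  V(0,0) = exp(-r*dt) * [p*1.015960 + (1-p)*3.363611] = 2.214734; exercise = 1.880000; V(0,0) = max -> 2.214734

Answer: Price = V(0,0) = 2.2147


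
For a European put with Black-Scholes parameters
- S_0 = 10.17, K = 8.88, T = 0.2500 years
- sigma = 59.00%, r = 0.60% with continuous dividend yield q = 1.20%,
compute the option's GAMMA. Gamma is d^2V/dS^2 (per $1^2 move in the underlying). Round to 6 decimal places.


Answer: Gamma = 0.110589

Derivation:
d1 = 0.6022140782; d2 = 0.3072140782
phi(d1) = 0.3327814099; exp(-qT) = 0.9970044955; exp(-rT) = 0.9985011244
Gamma = exp(-qT) * phi(d1) / (S * sigma * sqrt(T)) = 0.9970044955 * 0.3327814099 / (10.1700 * 0.5900 * 0.5000000000) = 0.110589


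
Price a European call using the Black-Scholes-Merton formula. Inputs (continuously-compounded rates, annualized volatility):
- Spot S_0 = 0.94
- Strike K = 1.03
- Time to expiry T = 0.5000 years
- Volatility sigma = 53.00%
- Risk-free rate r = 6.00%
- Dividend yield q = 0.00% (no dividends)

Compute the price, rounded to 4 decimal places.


Answer: Price = 0.1163

Derivation:
d1 = (ln(S/K) + (r - q + 0.5*sigma^2) * T) / (sigma * sqrt(T)) = 0.02345672
d2 = d1 - sigma * sqrt(T) = -0.35130988
exp(-rT) = 0.97044553; exp(-qT) = 1.00000000
C = S_0 * exp(-qT) * N(d1) - K * exp(-rT) * N(d2)
N(d1) = 0.50935702; N(d2) = 0.36267794
C = 0.9400 * 1.00000000 * 0.50935702 - 1.0300 * 0.97044553 * 0.36267794 = 0.1163


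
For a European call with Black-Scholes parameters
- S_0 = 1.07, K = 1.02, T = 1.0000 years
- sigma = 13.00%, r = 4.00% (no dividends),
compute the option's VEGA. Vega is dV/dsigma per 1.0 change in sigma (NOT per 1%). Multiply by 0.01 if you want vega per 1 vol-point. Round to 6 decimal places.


d1 = 0.7408155475; d2 = 0.6108155475
phi(d1) = 0.3032061412; exp(-qT) = 1.0000000000; exp(-rT) = 0.9607894392
Vega = S * exp(-qT) * phi(d1) * sqrt(T) = 1.0700 * 1.0000000000 * 0.3032061412 * 1.0000000000 = 0.324431

Answer: Vega = 0.324431


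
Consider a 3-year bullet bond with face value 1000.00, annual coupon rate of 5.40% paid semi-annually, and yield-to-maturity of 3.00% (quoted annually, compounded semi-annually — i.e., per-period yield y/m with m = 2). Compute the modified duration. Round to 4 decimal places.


Answer: Modified duration = 2.7753

Derivation:
Coupon per period c = face * coupon_rate / m = 27.000000
Periods per year m = 2; per-period yield y/m = 0.015000
Number of cashflows N = 6
Cashflows (t years, CF_t, discount factor 1/(1+y/m)^(m*t), PV):
  t = 0.5000: CF_t = 27.000000, DF = 0.985222, PV = 26.600985
  t = 1.0000: CF_t = 27.000000, DF = 0.970662, PV = 26.207867
  t = 1.5000: CF_t = 27.000000, DF = 0.956317, PV = 25.820559
  t = 2.0000: CF_t = 27.000000, DF = 0.942184, PV = 25.438974
  t = 2.5000: CF_t = 27.000000, DF = 0.928260, PV = 25.063029
  t = 3.0000: CF_t = 1027.000000, DF = 0.914542, PV = 939.234832
Price P = sum_t PV_t = 1068.366246
First compute Macaulay numerator sum_t t * PV_t:
  t * PV_t at t = 0.5000: 13.300493
  t * PV_t at t = 1.0000: 26.207867
  t * PV_t at t = 1.5000: 38.730838
  t * PV_t at t = 2.0000: 50.877948
  t * PV_t at t = 2.5000: 62.657572
  t * PV_t at t = 3.0000: 2817.704495
Macaulay duration D = 3009.479214 / 1068.366246 = 2.816898
Modified duration = D / (1 + y/m) = 2.816898 / (1 + 0.015000) = 2.775269


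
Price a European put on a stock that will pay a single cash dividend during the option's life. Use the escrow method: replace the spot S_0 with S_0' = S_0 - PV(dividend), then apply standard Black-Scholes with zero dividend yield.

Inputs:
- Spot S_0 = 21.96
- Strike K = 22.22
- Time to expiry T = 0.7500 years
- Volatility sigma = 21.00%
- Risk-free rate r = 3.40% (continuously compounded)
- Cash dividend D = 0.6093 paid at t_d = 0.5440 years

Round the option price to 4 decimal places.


PV(D) = D * exp(-r * t_d) = 0.6093 * 0.98167400 = 0.59813397
S_0' = S_0 - PV(D) = 21.9600 - 0.59813397 = 21.36186603
d1 = (ln(S_0'/K) + (r + sigma^2/2)*T) / (sigma*sqrt(T)) = 0.01458270
d2 = d1 - sigma*sqrt(T) = -0.16728264
exp(-rT) = 0.97482238
N(-d1) = 0.49418255; N(-d2) = 0.56642617
P = K * exp(-rT) * N(-d2) - S_0' * N(-d1) = 22.2200 * 0.97482238 * 0.56642617 - 21.36186603 * 0.49418255 = 1.7124

Answer: Price = 1.7124


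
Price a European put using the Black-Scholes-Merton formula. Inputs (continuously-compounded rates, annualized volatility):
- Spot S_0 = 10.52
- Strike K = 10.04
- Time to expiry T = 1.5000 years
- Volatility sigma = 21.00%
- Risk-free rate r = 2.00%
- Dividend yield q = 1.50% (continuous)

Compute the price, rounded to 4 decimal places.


d1 = (ln(S/K) + (r - q + 0.5*sigma^2) * T) / (sigma * sqrt(T)) = 0.33933634
d2 = d1 - sigma * sqrt(T) = 0.08213992
exp(-rT) = 0.97044553; exp(-qT) = 0.97775124
P = K * exp(-rT) * N(-d2) - S_0 * exp(-qT) * N(-d1)
N(-d1) = 0.36717818; N(-d2) = 0.46726773
P = 10.0400 * 0.97044553 * 0.46726773 - 10.5200 * 0.97775124 * 0.36717818 = 0.7759

Answer: Price = 0.7759


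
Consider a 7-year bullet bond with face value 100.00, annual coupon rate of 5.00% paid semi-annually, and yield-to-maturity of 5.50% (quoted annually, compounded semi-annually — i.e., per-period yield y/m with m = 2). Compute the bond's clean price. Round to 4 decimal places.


Answer: Price = 97.1272

Derivation:
Coupon per period c = face * coupon_rate / m = 2.500000
Periods per year m = 2; per-period yield y/m = 0.027500
Number of cashflows N = 14
Cashflows (t years, CF_t, discount factor 1/(1+y/m)^(m*t), PV):
  t = 0.5000: CF_t = 2.500000, DF = 0.973236, PV = 2.433090
  t = 1.0000: CF_t = 2.500000, DF = 0.947188, PV = 2.367971
  t = 1.5000: CF_t = 2.500000, DF = 0.921838, PV = 2.304594
  t = 2.0000: CF_t = 2.500000, DF = 0.897166, PV = 2.242914
  t = 2.5000: CF_t = 2.500000, DF = 0.873154, PV = 2.182885
  t = 3.0000: CF_t = 2.500000, DF = 0.849785, PV = 2.124462
  t = 3.5000: CF_t = 2.500000, DF = 0.827041, PV = 2.067603
  t = 4.0000: CF_t = 2.500000, DF = 0.804906, PV = 2.012266
  t = 4.5000: CF_t = 2.500000, DF = 0.783364, PV = 1.958410
  t = 5.0000: CF_t = 2.500000, DF = 0.762398, PV = 1.905995
  t = 5.5000: CF_t = 2.500000, DF = 0.741993, PV = 1.854983
  t = 6.0000: CF_t = 2.500000, DF = 0.722134, PV = 1.805336
  t = 6.5000: CF_t = 2.500000, DF = 0.702807, PV = 1.757018
  t = 7.0000: CF_t = 102.500000, DF = 0.683997, PV = 70.109721
Price P = sum_t PV_t = 97.127248


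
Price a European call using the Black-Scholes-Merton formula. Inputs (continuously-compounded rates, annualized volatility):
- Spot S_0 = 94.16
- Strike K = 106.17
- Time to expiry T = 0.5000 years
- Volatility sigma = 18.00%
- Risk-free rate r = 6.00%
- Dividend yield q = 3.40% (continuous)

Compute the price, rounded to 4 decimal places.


Answer: Price = 1.3875

Derivation:
d1 = (ln(S/K) + (r - q + 0.5*sigma^2) * T) / (sigma * sqrt(T)) = -0.77739414
d2 = d1 - sigma * sqrt(T) = -0.90467336
exp(-rT) = 0.97044553; exp(-qT) = 0.98314368
C = S_0 * exp(-qT) * N(d1) - K * exp(-rT) * N(d2)
N(d1) = 0.21846313; N(d2) = 0.18281923
C = 94.1600 * 0.98314368 * 0.21846313 - 106.1700 * 0.97044553 * 0.18281923 = 1.3875


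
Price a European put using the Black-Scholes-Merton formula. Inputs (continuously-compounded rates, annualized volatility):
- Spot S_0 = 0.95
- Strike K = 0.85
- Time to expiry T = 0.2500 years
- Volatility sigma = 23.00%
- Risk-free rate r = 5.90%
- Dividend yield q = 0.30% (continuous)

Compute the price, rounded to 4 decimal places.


Answer: Price = 0.0072

Derivation:
d1 = (ln(S/K) + (r - q + 0.5*sigma^2) * T) / (sigma * sqrt(T)) = 1.14641857
d2 = d1 - sigma * sqrt(T) = 1.03141857
exp(-rT) = 0.98535825; exp(-qT) = 0.99925028
P = K * exp(-rT) * N(-d2) - S_0 * exp(-qT) * N(-d1)
N(-d1) = 0.12581100; N(-d2) = 0.15117229
P = 0.8500 * 0.98535825 * 0.15117229 - 0.9500 * 0.99925028 * 0.12581100 = 0.0072


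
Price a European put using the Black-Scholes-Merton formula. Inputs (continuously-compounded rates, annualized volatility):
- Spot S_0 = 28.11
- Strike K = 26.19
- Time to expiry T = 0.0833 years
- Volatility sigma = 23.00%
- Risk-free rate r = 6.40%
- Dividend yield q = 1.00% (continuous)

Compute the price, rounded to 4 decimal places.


d1 = (ln(S/K) + (r - q + 0.5*sigma^2) * T) / (sigma * sqrt(T)) = 1.16672006
d2 = d1 - sigma * sqrt(T) = 1.10033806
exp(-rT) = 0.99468299; exp(-qT) = 0.99916735
P = K * exp(-rT) * N(-d2) - S_0 * exp(-qT) * N(-d1)
N(-d1) = 0.12166172; N(-d2) = 0.13559243
P = 26.1900 * 0.99468299 * 0.13559243 - 28.1100 * 0.99916735 * 0.12166172 = 0.1152

Answer: Price = 0.1152


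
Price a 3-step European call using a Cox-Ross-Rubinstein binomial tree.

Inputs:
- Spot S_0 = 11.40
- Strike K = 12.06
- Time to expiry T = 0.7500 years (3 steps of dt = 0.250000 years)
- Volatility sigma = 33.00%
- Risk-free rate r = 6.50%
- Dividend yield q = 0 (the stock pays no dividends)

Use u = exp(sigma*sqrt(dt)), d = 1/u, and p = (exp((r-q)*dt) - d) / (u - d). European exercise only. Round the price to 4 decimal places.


dt = T/N = 0.250000
u = exp(sigma*sqrt(dt)) = 1.179393; d = 1/u = 0.847894
p = (exp((r-q)*dt) - d) / (u - d) = 0.508263
Discount per step: exp(-r*dt) = 0.983881
Stock lattice S(k, i) with i counting down-moves:
  k=0: S(0,0) = 11.4000
  k=1: S(1,0) = 13.4451; S(1,1) = 9.6660
  k=2: S(2,0) = 15.8570; S(2,1) = 11.4000; S(2,2) = 8.1957
  k=3: S(3,0) = 18.7017; S(3,1) = 13.4451; S(3,2) = 9.6660; S(3,3) = 6.9491
Terminal payoffs V(N, i) = max(S_T - K, 0):
  V(3,0) = 6.641680; V(3,1) = 1.385082; V(3,2) = 0.000000; V(3,3) = 0.000000
Backward induction: V(k, i) = exp(-r*dt) * [p * V(k+1, i) + (1-p) * V(k+1, i+1)].
  V(2,0) = exp(-r*dt) * [p*6.641680 + (1-p)*1.385082] = 3.991428
  V(2,1) = exp(-r*dt) * [p*1.385082 + (1-p)*0.000000] = 0.692639
  V(2,2) = exp(-r*dt) * [p*0.000000 + (1-p)*0.000000] = 0.000000
  V(1,0) = exp(-r*dt) * [p*3.991428 + (1-p)*0.692639] = 2.331103
  V(1,1) = exp(-r*dt) * [p*0.692639 + (1-p)*0.000000] = 0.346369
  V(0,0) = exp(-r*dt) * [p*2.331103 + (1-p)*0.346369] = 1.333294

Answer: Price = V(0,0) = 1.3333


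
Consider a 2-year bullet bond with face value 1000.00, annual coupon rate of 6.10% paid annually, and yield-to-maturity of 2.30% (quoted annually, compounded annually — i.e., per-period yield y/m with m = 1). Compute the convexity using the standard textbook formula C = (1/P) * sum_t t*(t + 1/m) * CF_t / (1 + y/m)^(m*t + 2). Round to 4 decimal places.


Coupon per period c = face * coupon_rate / m = 61.000000
Periods per year m = 1; per-period yield y/m = 0.023000
Number of cashflows N = 2
Cashflows (t years, CF_t, discount factor 1/(1+y/m)^(m*t), PV):
  t = 1.0000: CF_t = 61.000000, DF = 0.977517, PV = 59.628543
  t = 2.0000: CF_t = 1061.000000, DF = 0.955540, PV = 1013.827615
Price P = sum_t PV_t = 1073.456158
Convexity numerator sum_t t*(t + 1/m) * CF_t / (1+y/m)^(m*t + 2):
  t = 1.0000: term = 113.954880
  t = 2.0000: term = 5812.515171
Convexity = (1/P) * sum = 5926.470051 / 1073.456158 = 5.520924

Answer: Convexity = 5.5209


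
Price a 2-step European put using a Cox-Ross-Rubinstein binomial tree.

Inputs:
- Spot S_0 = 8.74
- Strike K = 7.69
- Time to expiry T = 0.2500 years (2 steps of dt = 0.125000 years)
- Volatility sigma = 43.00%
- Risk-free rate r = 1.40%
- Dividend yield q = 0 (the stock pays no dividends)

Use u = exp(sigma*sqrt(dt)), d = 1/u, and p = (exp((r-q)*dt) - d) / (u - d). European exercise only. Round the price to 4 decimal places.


Answer: Price = V(0,0) = 0.3504

Derivation:
dt = T/N = 0.125000
u = exp(sigma*sqrt(dt)) = 1.164193; d = 1/u = 0.858964
p = (exp((r-q)*dt) - d) / (u - d) = 0.467804
Discount per step: exp(-r*dt) = 0.998252
Stock lattice S(k, i) with i counting down-moves:
  k=0: S(0,0) = 8.7400
  k=1: S(1,0) = 10.1750; S(1,1) = 7.5073
  k=2: S(2,0) = 11.8457; S(2,1) = 8.7400; S(2,2) = 6.4485
Terminal payoffs V(N, i) = max(K - S_T, 0):
  V(2,0) = 0.000000; V(2,1) = 0.000000; V(2,2) = 1.241457
Backward induction: V(k, i) = exp(-r*dt) * [p * V(k+1, i) + (1-p) * V(k+1, i+1)].
  V(1,0) = exp(-r*dt) * [p*0.000000 + (1-p)*0.000000] = 0.000000
  V(1,1) = exp(-r*dt) * [p*0.000000 + (1-p)*1.241457] = 0.659542
  V(0,0) = exp(-r*dt) * [p*0.000000 + (1-p)*0.659542] = 0.350392


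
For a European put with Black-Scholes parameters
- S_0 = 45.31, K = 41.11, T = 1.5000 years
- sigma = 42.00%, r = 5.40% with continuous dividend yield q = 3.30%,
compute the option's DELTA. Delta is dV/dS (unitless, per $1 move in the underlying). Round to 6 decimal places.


d1 = 0.5075427464; d2 = -0.0068500996
phi(d1) = 0.3507300805; exp(-qT) = 0.9517051581; exp(-rT) = 0.9221936914
N(-d1) = 0.3058870256
Delta = -exp(-qT) * N(-d1) = -0.9517051581 * 0.3058870256 = -0.291114

Answer: Delta = -0.291114


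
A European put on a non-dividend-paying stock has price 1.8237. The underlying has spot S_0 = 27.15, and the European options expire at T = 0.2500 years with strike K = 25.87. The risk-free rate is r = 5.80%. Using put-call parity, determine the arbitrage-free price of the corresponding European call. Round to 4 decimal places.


Put-call parity: C - P = S_0 * exp(-qT) - K * exp(-rT).
S_0 * exp(-qT) = 27.1500 * 1.00000000 = 27.15000000
K * exp(-rT) = 25.8700 * 0.98560462 = 25.49759149
C = P + S*exp(-qT) - K*exp(-rT)
C = 1.8237 + 27.15000000 - 25.49759149 = 3.4761

Answer: Call price = 3.4761


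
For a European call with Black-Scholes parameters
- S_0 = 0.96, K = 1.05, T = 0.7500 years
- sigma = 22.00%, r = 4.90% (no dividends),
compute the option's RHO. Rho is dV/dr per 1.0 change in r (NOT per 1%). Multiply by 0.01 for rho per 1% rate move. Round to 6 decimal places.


Answer: Rho = 0.269232

Derivation:
d1 = -0.1821915833; d2 = -0.3727171721
phi(d1) = 0.3923757236; exp(-qT) = 1.0000000000; exp(-rT) = 0.9639170845
N(d2) = 0.3546794772
Rho = K*T*exp(-rT)*N(d2) = 1.0500 * 0.7500 * 0.9639170845 * 0.3546794772 = 0.269232


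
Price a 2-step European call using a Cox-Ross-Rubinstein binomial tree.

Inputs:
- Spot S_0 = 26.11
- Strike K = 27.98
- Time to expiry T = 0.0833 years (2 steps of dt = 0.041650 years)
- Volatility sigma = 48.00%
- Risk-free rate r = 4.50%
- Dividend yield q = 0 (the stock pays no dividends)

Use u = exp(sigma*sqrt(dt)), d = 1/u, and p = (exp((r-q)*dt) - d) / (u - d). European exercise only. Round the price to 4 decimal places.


dt = T/N = 0.041650
u = exp(sigma*sqrt(dt)) = 1.102919; d = 1/u = 0.906685
p = (exp((r-q)*dt) - d) / (u - d) = 0.485090
Discount per step: exp(-r*dt) = 0.998128
Stock lattice S(k, i) with i counting down-moves:
  k=0: S(0,0) = 26.1100
  k=1: S(1,0) = 28.7972; S(1,1) = 23.6735
  k=2: S(2,0) = 31.7610; S(2,1) = 26.1100; S(2,2) = 21.4645
Terminal payoffs V(N, i) = max(S_T - K, 0):
  V(2,0) = 3.780976; V(2,1) = 0.000000; V(2,2) = 0.000000
Backward induction: V(k, i) = exp(-r*dt) * [p * V(k+1, i) + (1-p) * V(k+1, i+1)].
  V(1,0) = exp(-r*dt) * [p*3.780976 + (1-p)*0.000000] = 1.830678
  V(1,1) = exp(-r*dt) * [p*0.000000 + (1-p)*0.000000] = 0.000000
  V(0,0) = exp(-r*dt) * [p*1.830678 + (1-p)*0.000000] = 0.886380

Answer: Price = V(0,0) = 0.8864


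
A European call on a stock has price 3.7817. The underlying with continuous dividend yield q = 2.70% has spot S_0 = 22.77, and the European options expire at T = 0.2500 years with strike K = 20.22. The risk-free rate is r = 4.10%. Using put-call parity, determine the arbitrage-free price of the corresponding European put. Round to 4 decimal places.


Answer: Put price = 1.1787

Derivation:
Put-call parity: C - P = S_0 * exp(-qT) - K * exp(-rT).
S_0 * exp(-qT) = 22.7700 * 0.99327273 = 22.61682006
K * exp(-rT) = 20.2200 * 0.98980235 = 20.01380356
P = C - S*exp(-qT) + K*exp(-rT)
P = 3.7817 - 22.61682006 + 20.01380356 = 1.1787


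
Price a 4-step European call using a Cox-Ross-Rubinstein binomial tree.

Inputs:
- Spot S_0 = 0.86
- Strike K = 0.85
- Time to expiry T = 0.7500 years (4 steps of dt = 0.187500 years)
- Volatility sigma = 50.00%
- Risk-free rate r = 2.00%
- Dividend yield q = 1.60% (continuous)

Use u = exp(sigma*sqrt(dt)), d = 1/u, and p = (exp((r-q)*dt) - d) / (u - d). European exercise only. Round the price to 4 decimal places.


Answer: Price = V(0,0) = 0.1439

Derivation:
dt = T/N = 0.187500
u = exp(sigma*sqrt(dt)) = 1.241731; d = 1/u = 0.805327
p = (exp((r-q)*dt) - d) / (u - d) = 0.447803
Discount per step: exp(-r*dt) = 0.996257
Stock lattice S(k, i) with i counting down-moves:
  k=0: S(0,0) = 0.8600
  k=1: S(1,0) = 1.0679; S(1,1) = 0.6926
  k=2: S(2,0) = 1.3260; S(2,1) = 0.8600; S(2,2) = 0.5578
  k=3: S(3,0) = 1.6466; S(3,1) = 1.0679; S(3,2) = 0.6926; S(3,3) = 0.4492
  k=4: S(4,0) = 2.0446; S(4,1) = 1.3260; S(4,2) = 0.8600; S(4,3) = 0.5578; S(4,4) = 0.3617
Terminal payoffs V(N, i) = max(S_T - K, 0):
  V(4,0) = 1.194601; V(4,1) = 0.476030; V(4,2) = 0.010000; V(4,3) = 0.000000; V(4,4) = 0.000000
Backward induction: V(k, i) = exp(-r*dt) * [p * V(k+1, i) + (1-p) * V(k+1, i+1)].
  V(3,0) = exp(-r*dt) * [p*1.194601 + (1-p)*0.476030] = 0.794822
  V(3,1) = exp(-r*dt) * [p*0.476030 + (1-p)*0.010000] = 0.217871
  V(3,2) = exp(-r*dt) * [p*0.010000 + (1-p)*0.000000] = 0.004461
  V(3,3) = exp(-r*dt) * [p*0.000000 + (1-p)*0.000000] = 0.000000
  V(2,0) = exp(-r*dt) * [p*0.794822 + (1-p)*0.217871] = 0.474449
  V(2,1) = exp(-r*dt) * [p*0.217871 + (1-p)*0.004461] = 0.099653
  V(2,2) = exp(-r*dt) * [p*0.004461 + (1-p)*0.000000] = 0.001990
  V(1,0) = exp(-r*dt) * [p*0.474449 + (1-p)*0.099653] = 0.266486
  V(1,1) = exp(-r*dt) * [p*0.099653 + (1-p)*0.001990] = 0.045553
  V(0,0) = exp(-r*dt) * [p*0.266486 + (1-p)*0.045553] = 0.143947
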